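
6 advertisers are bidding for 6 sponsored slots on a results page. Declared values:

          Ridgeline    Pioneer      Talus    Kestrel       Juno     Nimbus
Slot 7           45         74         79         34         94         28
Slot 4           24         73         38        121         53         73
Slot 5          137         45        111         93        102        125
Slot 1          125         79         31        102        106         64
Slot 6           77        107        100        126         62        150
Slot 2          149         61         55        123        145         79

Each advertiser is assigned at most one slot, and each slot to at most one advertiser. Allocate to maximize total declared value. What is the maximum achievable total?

This is a one-to-one assignment (maximum-weight bipartite matching).
Optimal: Ridgeline→Slot 1 ($125), Pioneer→Slot 7 ($74), Talus→Slot 5 ($111), Kestrel→Slot 4 ($121), Juno→Slot 2 ($145), Nimbus→Slot 6 ($150) — total 125+74+111+121+145+150 = $726.
Max-entry greedy (repeatedly take the single best remaining cell) gives $711, worse by 15.
Swapping Ridgeline↔Kestrel (Ridgeline→Slot 4 $24, Kestrel→Slot 1 $102) loses 120.

Maximum total: $726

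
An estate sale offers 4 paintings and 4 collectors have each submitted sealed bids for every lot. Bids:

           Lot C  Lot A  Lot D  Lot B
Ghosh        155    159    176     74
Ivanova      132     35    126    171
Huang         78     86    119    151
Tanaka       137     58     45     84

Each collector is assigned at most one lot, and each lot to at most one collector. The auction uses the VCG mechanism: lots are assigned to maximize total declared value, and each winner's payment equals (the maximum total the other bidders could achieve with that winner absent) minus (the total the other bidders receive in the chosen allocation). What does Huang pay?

Huang pays $17.

Efficient allocation: Ghosh→Lot A ($159), Ivanova→Lot B ($171), Huang→Lot D ($119), Tanaka→Lot C ($137); total welfare W = $586.
Huang receives Lot D at value $119, so the others get W − 119 = $467.
Without Huang: best allocation of the remaining 3 bidders over all 4 lots is Ghosh→Lot D ($176), Ivanova→Lot B ($171), Tanaka→Lot C ($137), total $484.
VCG payment = (others' best without Huang) − (others' welfare with Huang) = 484 − 467 = $17.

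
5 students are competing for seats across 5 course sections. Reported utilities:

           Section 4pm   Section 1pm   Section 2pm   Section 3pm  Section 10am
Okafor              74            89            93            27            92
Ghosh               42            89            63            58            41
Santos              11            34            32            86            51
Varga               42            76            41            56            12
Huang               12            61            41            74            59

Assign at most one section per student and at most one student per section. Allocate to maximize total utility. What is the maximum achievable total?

Treat this as an assignment problem: match each student to one section.
Optimal: Okafor→Section 2pm (93 points), Ghosh→Section 1pm (89 points), Santos→Section 3pm (86 points), Varga→Section 4pm (42 points), Huang→Section 10am (59 points) — total 93+89+86+42+59 = 369 points.
Column-greedy (each section in turn goes to its best remaining student) gives 349 points, worse by 20.
Next-best assignment: Okafor→Section 4pm, Ghosh→Section 2pm, Santos→Section 3pm, Varga→Section 1pm, Huang→Section 10am = 358 points.
No other one-to-one assignment exceeds 369 points.

Max total: 369 points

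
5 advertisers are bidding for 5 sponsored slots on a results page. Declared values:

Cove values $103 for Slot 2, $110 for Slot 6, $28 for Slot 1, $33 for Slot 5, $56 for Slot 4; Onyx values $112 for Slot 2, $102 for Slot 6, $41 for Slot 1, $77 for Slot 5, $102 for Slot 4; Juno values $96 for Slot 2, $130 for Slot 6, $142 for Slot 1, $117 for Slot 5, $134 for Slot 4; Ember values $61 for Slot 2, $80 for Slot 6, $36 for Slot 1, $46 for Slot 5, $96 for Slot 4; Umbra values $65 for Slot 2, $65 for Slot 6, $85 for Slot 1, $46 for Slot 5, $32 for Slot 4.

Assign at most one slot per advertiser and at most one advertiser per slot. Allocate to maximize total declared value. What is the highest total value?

Maximum total: $520

Optimal: Cove→Slot 6 ($110), Onyx→Slot 2 ($112), Juno→Slot 5 ($117), Ember→Slot 4 ($96), Umbra→Slot 1 ($85) — total 110+112+117+96+85 = $520.
Max-entry greedy (repeatedly take the single best remaining cell) gives $506, worse by 14.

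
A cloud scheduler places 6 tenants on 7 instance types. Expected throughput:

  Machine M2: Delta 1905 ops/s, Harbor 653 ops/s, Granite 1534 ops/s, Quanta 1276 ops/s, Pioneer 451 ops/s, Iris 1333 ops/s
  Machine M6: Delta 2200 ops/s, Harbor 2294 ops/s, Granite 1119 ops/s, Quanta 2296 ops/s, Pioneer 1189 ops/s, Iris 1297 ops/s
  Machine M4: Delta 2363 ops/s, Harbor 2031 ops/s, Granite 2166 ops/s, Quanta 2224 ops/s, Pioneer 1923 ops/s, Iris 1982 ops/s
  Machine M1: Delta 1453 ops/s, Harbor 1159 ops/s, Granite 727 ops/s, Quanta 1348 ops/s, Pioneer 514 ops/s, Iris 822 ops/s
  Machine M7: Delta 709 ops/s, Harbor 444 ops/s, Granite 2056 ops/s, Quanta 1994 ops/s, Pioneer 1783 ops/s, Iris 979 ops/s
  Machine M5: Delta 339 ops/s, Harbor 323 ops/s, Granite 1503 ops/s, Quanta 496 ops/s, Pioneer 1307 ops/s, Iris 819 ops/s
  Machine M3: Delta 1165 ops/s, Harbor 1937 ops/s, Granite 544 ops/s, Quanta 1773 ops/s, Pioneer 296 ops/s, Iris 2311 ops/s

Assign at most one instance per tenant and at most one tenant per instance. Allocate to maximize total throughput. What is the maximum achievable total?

Maximum total: 12097 ops/s

This is the linear assignment problem.
Optimal: Delta→Machine M2 (1905 ops/s), Harbor→Machine M6 (2294 ops/s), Granite→Machine M7 (2056 ops/s), Quanta→Machine M4 (2224 ops/s), Pioneer→Machine M5 (1307 ops/s), Iris→Machine M3 (2311 ops/s) — total 1905+2294+2056+2224+1307+2311 = 12097 ops/s.
Column-greedy (each instance in turn goes to its best remaining tenant) gives 10128 ops/s, worse by 1969.
Next-best assignment: Delta→Machine M2, Harbor→Machine M6, Granite→Machine M5, Quanta→Machine M4, Pioneer→Machine M7, Iris→Machine M3 = 12020 ops/s.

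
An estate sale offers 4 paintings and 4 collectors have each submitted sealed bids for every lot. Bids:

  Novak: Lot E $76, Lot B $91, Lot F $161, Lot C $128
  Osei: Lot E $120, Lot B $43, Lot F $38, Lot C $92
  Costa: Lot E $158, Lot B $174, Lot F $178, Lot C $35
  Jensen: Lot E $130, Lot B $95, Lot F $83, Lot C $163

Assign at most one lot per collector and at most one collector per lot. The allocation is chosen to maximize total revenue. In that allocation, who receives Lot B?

Costa receives Lot B.

Treat this as an assignment problem: match each collector to one lot.
Optimal: Novak→Lot F ($161), Osei→Lot E ($120), Costa→Lot B ($174), Jensen→Lot C ($163) — total 161+120+174+163 = $618.
Max-entry greedy (repeatedly take the single best remaining cell) gives $552, worse by 66.
Next-best assignment: Novak→Lot F, Osei→Lot C, Costa→Lot B, Jensen→Lot E = $557.
Costa's own top lot is Lot F ($178), but forcing Costa→Lot F and reassigning the rest optimally gives only $552 — worse by 66.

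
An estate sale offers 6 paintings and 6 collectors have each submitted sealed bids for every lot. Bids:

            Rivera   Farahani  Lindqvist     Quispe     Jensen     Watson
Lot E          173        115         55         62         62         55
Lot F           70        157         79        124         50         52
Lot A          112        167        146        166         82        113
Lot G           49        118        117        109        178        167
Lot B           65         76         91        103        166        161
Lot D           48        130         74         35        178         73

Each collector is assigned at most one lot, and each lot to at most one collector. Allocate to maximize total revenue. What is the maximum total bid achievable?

Max total: $952

Optimal: Rivera→Lot E ($173), Farahani→Lot F ($157), Lindqvist→Lot G ($117), Quispe→Lot A ($166), Jensen→Lot D ($178), Watson→Lot B ($161) — total 173+157+117+166+178+161 = $952.
Next-best assignment: Rivera→Lot E, Farahani→Lot F, Lindqvist→Lot B, Quispe→Lot A, Jensen→Lot D, Watson→Lot G = $932.
Swapping Watson↔Jensen (Watson→Lot D $73, Jensen→Lot B $166) loses 100.
Every other assignment is strictly worse.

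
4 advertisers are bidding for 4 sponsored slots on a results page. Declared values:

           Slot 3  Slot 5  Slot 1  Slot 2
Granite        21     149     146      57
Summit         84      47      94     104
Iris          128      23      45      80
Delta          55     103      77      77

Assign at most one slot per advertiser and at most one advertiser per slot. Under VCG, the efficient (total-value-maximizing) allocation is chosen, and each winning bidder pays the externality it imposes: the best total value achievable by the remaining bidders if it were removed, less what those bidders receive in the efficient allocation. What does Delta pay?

Delta pays $3.

Efficient allocation: Granite→Slot 1 ($146), Summit→Slot 2 ($104), Iris→Slot 3 ($128), Delta→Slot 5 ($103); total welfare W = $481.
Delta receives Slot 5 at value $103, so the others get W − 103 = $378.
Without Delta: best allocation of the remaining 3 bidders over all 4 slots is Granite→Slot 5 ($149), Summit→Slot 2 ($104), Iris→Slot 3 ($128), total $381.
VCG payment = (others' best without Delta) − (others' welfare with Delta) = 381 − 378 = $3.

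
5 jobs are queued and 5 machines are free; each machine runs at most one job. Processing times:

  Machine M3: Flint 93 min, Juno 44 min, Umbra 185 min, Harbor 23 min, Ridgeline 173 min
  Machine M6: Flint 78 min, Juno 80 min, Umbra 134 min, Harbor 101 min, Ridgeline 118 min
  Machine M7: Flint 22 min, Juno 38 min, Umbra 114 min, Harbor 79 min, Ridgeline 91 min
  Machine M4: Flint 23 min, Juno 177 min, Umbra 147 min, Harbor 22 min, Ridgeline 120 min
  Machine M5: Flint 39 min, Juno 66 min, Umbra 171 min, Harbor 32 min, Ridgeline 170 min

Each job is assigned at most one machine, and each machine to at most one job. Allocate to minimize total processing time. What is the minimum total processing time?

Minimum total: 324 min

This is a one-to-one assignment (minimum-cost bipartite matching).
Optimal: Flint→Machine M4 (23 min), Juno→Machine M3 (44 min), Umbra→Machine M6 (134 min), Harbor→Machine M5 (32 min), Ridgeline→Machine M7 (91 min) — total 23+44+134+32+91 = 324 min.
Next-best assignment: Flint→Machine M5, Juno→Machine M3, Umbra→Machine M6, Harbor→Machine M4, Ridgeline→Machine M7 = 330 min.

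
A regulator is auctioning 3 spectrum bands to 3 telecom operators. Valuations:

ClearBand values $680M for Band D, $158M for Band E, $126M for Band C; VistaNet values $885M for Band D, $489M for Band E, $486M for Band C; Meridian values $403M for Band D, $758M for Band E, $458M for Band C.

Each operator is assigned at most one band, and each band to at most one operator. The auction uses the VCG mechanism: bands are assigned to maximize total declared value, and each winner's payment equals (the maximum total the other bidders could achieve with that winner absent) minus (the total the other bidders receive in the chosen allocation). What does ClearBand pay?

ClearBand pays $399M.

Efficient allocation: ClearBand→Band D ($680M), VistaNet→Band C ($486M), Meridian→Band E ($758M); total welfare W = $1924M.
ClearBand receives Band D at value $680M, so the others get W − 680 = $1244M.
Without ClearBand: best allocation of the remaining 2 bidders over all 3 bands is VistaNet→Band D ($885M), Meridian→Band E ($758M), total $1643M.
VCG payment = (others' best without ClearBand) − (others' welfare with ClearBand) = 1643 − 1244 = $399M.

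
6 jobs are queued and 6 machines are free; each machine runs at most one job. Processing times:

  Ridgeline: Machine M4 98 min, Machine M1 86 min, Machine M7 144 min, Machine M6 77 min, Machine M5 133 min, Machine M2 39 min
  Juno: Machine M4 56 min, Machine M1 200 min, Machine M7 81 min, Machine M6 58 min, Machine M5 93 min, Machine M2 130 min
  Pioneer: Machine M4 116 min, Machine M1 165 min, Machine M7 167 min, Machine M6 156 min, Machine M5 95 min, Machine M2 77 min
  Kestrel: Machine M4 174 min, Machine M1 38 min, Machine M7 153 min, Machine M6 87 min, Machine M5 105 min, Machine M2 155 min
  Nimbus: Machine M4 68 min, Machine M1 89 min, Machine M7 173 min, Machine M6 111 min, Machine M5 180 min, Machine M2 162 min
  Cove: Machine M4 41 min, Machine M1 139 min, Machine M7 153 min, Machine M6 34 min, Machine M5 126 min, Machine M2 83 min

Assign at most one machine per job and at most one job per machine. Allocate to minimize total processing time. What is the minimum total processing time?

Min total: 355 min

This is the linear assignment problem.
Optimal: Ridgeline→Machine M2 (39 min), Juno→Machine M7 (81 min), Pioneer→Machine M5 (95 min), Kestrel→Machine M1 (38 min), Nimbus→Machine M4 (68 min), Cove→Machine M6 (34 min) — total 39+81+95+38+68+34 = 355 min.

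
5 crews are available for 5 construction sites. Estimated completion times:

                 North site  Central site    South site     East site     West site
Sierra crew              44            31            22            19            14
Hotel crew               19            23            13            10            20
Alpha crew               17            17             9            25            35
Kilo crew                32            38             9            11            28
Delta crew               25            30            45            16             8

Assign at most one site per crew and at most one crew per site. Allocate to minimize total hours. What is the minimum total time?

This is the linear assignment problem.
Optimal: Sierra crew→East site (19 hours), Hotel crew→North site (19 hours), Alpha crew→Central site (17 hours), Kilo crew→South site (9 hours), Delta crew→West site (8 hours) — total 19+19+17+9+8 = 72 hours.
Row-greedy (each crew in turn takes its cheapest remaining site) gives 95 hours, worse by 23.
Next-best assignment: Sierra crew→Central site, Hotel crew→East site, Alpha crew→North site, Kilo crew→South site, Delta crew→West site = 75 hours.
Every other assignment is strictly worse.

Minimum total: 72 hours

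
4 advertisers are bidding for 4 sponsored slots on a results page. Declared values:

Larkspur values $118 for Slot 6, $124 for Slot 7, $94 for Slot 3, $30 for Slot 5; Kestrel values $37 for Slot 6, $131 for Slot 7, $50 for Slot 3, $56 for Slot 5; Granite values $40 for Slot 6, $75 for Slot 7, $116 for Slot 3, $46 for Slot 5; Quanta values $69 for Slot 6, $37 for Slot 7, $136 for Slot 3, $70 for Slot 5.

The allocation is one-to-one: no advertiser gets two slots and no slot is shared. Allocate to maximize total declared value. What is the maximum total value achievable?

Treat this as an assignment problem: match each advertiser to one slot.
Optimal: Larkspur→Slot 6 ($118), Kestrel→Slot 7 ($131), Granite→Slot 3 ($116), Quanta→Slot 5 ($70) — total 118+131+116+70 = $435.
Swapping Granite↔Quanta (Granite→Slot 5 $46, Quanta→Slot 3 $136) loses 4.

Maximum total: $435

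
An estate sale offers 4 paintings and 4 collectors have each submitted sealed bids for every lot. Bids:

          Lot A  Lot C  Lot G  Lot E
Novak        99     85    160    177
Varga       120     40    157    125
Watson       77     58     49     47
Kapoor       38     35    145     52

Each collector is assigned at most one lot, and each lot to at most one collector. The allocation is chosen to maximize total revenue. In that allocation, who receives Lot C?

Watson receives Lot C.

Optimal: Novak→Lot E ($177), Varga→Lot A ($120), Watson→Lot C ($58), Kapoor→Lot G ($145) — total 177+120+58+145 = $500.
Column-greedy (each lot in turn goes to its best remaining collector) gives $397, worse by 103.
Next-best assignment: Novak→Lot E, Varga→Lot G, Watson→Lot A, Kapoor→Lot C = $446.
Swapping Varga↔Novak (Varga→Lot E $125, Novak→Lot A $99) loses 73.
Watson's own top lot is Lot A ($77), but forcing Watson→Lot A and reassigning the rest optimally gives only $446 — worse by 54.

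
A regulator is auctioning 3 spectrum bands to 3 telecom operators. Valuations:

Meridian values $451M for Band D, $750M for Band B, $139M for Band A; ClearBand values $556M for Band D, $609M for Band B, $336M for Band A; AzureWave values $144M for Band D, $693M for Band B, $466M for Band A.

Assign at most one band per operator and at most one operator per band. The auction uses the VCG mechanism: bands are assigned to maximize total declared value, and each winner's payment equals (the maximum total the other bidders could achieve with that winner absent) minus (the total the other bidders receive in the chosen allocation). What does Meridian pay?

Meridian pays $227M.

Efficient allocation: Meridian→Band B ($750M), ClearBand→Band D ($556M), AzureWave→Band A ($466M); total welfare W = $1772M.
Meridian receives Band B at value $750M, so the others get W − 750 = $1022M.
Without Meridian: best allocation of the remaining 2 bidders over all 3 bands is ClearBand→Band D ($556M), AzureWave→Band B ($693M), total $1249M.
VCG payment = (others' best without Meridian) − (others' welfare with Meridian) = 1249 − 1022 = $227M.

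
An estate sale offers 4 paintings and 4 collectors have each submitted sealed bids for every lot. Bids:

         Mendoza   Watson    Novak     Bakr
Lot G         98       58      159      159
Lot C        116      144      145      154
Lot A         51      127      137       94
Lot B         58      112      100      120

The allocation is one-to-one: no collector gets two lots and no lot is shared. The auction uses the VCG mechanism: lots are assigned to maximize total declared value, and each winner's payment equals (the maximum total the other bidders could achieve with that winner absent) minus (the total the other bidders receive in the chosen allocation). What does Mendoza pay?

Mendoza pays $32.

Efficient allocation: Mendoza→Lot C ($116), Watson→Lot B ($112), Novak→Lot A ($137), Bakr→Lot G ($159); total welfare W = $524.
Mendoza receives Lot C at value $116, so the others get W − 116 = $408.
Without Mendoza: best allocation of the remaining 3 bidders over all 4 lots is Watson→Lot C ($144), Novak→Lot A ($137), Bakr→Lot G ($159), total $440.
VCG payment = (others' best without Mendoza) − (others' welfare with Mendoza) = 440 − 408 = $32.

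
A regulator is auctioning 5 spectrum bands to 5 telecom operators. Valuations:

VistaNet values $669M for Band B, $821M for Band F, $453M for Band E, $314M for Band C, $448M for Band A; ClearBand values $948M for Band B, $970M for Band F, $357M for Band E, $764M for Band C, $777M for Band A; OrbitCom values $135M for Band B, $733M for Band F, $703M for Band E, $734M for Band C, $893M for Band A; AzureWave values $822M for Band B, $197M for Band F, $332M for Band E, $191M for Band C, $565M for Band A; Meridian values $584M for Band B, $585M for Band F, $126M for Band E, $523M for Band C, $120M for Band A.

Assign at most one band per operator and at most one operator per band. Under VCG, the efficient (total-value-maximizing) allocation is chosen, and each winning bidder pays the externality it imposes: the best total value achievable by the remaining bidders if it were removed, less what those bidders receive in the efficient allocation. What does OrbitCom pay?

OrbitCom pays $175M.

Efficient allocation: VistaNet→Band E ($453M), ClearBand→Band F ($970M), OrbitCom→Band A ($893M), AzureWave→Band B ($822M), Meridian→Band C ($523M); total welfare W = $3661M.
OrbitCom receives Band A at value $893M, so the others get W − 893 = $2768M.
Without OrbitCom: best allocation of the remaining 4 bidders over all 5 bands is VistaNet→Band F ($821M), ClearBand→Band A ($777M), AzureWave→Band B ($822M), Meridian→Band C ($523M), total $2943M.
VCG payment = (others' best without OrbitCom) − (others' welfare with OrbitCom) = 2943 − 2768 = $175M.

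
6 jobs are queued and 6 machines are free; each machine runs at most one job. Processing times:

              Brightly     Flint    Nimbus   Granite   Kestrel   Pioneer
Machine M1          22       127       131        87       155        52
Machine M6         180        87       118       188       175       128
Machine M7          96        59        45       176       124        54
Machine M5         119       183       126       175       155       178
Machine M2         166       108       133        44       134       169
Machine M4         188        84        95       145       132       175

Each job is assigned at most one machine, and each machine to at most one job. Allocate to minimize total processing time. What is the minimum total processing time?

This is a one-to-one assignment (minimum-cost bipartite matching).
Optimal: Brightly→Machine M1 (22 min), Flint→Machine M6 (87 min), Nimbus→Machine M4 (95 min), Granite→Machine M2 (44 min), Kestrel→Machine M5 (155 min), Pioneer→Machine M7 (54 min) — total 22+87+95+44+155+54 = 457 min.
Column-greedy (each machine in turn goes to its cheapest remaining job) gives 528 min, worse by 71.
Every other assignment is strictly worse.

Minimum total: 457 min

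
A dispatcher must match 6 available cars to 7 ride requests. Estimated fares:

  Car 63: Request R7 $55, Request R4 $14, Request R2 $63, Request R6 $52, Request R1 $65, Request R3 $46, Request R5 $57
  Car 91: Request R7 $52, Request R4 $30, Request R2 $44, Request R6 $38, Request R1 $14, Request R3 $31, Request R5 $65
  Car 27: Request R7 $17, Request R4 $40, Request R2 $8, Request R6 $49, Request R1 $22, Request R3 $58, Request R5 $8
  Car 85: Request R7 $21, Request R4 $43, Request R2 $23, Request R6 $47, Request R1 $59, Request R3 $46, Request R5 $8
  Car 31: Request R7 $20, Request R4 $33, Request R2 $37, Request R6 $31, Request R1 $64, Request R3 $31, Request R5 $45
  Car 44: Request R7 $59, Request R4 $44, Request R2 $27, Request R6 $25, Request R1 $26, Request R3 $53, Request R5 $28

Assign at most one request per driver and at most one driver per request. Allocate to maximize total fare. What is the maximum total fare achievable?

This is a one-to-one assignment (maximum-weight bipartite matching).
Optimal: Car 63→Request R2 ($63), Car 91→Request R5 ($65), Car 27→Request R3 ($58), Car 85→Request R6 ($47), Car 31→Request R1 ($64), Car 44→Request R7 ($59) — total 63+65+58+47+64+59 = $356.
Max-entry greedy (repeatedly take the single best remaining cell) gives $331, worse by 25.
Swapping Car 85↔Car 31 (Car 85→Request R1 $59, Car 31→Request R6 $31) loses 21.

Max total: $356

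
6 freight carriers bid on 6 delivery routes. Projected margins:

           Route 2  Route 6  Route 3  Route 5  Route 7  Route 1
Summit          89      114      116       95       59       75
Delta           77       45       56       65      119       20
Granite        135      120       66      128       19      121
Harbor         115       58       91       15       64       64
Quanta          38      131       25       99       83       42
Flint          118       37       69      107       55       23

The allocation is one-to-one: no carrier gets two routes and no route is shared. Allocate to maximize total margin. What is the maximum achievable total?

Max total: $709k

Optimal: Summit→Route 3 ($116k), Delta→Route 7 ($119k), Granite→Route 1 ($121k), Harbor→Route 2 ($115k), Quanta→Route 6 ($131k), Flint→Route 5 ($107k) — total 116+119+121+115+131+107 = $709k.
Max-entry greedy (repeatedly take the single best remaining cell) gives $672k, worse by 37.
Swapping Delta↔Quanta (Delta→Route 6 $45k, Quanta→Route 7 $83k) loses 122.
Checked against all permutations: $709k is optimal.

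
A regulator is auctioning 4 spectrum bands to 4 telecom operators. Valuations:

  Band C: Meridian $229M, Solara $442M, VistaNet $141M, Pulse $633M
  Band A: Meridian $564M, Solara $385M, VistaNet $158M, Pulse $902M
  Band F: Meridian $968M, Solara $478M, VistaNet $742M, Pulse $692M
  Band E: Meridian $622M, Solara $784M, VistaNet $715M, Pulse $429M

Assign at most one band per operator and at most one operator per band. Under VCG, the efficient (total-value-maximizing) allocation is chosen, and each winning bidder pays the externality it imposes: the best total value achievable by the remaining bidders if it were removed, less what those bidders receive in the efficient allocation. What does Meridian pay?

Efficient allocation: Meridian→Band F ($968M), Solara→Band C ($442M), VistaNet→Band E ($715M), Pulse→Band A ($902M); total welfare W = $3027M.
Meridian receives Band F at value $968M, so the others get W − 968 = $2059M.
Without Meridian: best allocation of the remaining 3 bidders over all 4 bands is Solara→Band E ($784M), VistaNet→Band F ($742M), Pulse→Band A ($902M), total $2428M.
VCG payment = (others' best without Meridian) − (others' welfare with Meridian) = 2428 − 2059 = $369M.

Meridian pays $369M.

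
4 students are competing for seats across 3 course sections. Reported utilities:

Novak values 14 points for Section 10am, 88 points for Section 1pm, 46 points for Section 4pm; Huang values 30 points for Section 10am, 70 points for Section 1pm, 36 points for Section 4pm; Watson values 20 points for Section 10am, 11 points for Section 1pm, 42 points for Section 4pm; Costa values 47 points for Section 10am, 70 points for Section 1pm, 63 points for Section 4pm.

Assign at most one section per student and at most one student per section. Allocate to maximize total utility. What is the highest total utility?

Maximum total: 181 points

Optimal: Huang→Section 10am (30 points), Novak→Section 1pm (88 points), Costa→Section 4pm (63 points) — total 30+88+63 = 181 points.
Column-greedy (each section in turn goes to its best remaining student) gives 177 points, worse by 4.
Next-best assignment: Costa→Section 10am, Novak→Section 1pm, Watson→Section 4pm = 177 points.
Swapping Huang↔Novak (Huang→Section 1pm 70 points, Novak→Section 10am 14 points) loses 34.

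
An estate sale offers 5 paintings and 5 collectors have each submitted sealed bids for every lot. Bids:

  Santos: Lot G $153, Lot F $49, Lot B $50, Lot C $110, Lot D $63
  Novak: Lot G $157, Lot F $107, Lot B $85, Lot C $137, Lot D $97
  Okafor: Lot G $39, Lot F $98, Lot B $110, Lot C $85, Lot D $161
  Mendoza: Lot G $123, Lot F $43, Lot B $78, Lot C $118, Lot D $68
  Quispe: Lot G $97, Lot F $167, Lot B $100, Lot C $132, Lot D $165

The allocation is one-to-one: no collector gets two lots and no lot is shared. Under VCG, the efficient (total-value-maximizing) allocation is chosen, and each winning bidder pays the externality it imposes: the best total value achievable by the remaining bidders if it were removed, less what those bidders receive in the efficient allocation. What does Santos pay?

Efficient allocation: Santos→Lot G ($153), Novak→Lot C ($137), Okafor→Lot D ($161), Mendoza→Lot B ($78), Quispe→Lot F ($167); total welfare W = $696.
Santos receives Lot G at value $153, so the others get W − 153 = $543.
Without Santos: best allocation of the remaining 4 bidders over all 5 lots is Novak→Lot G ($157), Okafor→Lot D ($161), Mendoza→Lot C ($118), Quispe→Lot F ($167), total $603.
VCG payment = (others' best without Santos) − (others' welfare with Santos) = 603 − 543 = $60.

Santos pays $60.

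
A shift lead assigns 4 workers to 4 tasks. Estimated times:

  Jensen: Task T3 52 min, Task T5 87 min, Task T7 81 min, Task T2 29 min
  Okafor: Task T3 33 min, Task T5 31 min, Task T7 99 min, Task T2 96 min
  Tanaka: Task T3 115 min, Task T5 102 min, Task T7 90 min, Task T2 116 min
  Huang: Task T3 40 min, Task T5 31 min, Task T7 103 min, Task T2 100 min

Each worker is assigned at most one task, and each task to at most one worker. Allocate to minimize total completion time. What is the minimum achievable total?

Min total: 183 min

This is a one-to-one assignment (minimum-cost bipartite matching).
Optimal: Jensen→Task T2 (29 min), Okafor→Task T3 (33 min), Tanaka→Task T7 (90 min), Huang→Task T5 (31 min) — total 29+33+90+31 = 183 min.
Column-greedy (each task in turn goes to its cheapest remaining worker) gives 261 min, worse by 78.
Checked against all permutations: 183 min is optimal.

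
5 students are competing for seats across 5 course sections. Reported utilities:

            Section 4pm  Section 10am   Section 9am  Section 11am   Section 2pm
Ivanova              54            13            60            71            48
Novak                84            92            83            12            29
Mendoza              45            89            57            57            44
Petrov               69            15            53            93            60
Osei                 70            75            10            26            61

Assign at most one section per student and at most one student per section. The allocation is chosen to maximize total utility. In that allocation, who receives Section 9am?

Optimal: Ivanova→Section 9am (60 points), Novak→Section 4pm (84 points), Mendoza→Section 10am (89 points), Petrov→Section 11am (93 points), Osei→Section 2pm (61 points) — total 60+84+89+93+61 = 387 points.
Row-greedy (each student in turn takes its best remaining section) gives 350 points, worse by 37.
Swapping Mendoza↔Osei (Mendoza→Section 2pm 44 points, Osei→Section 10am 75 points) loses 31.
Ivanova's own top section is Section 11am (71 points), but forcing Ivanova→Section 11am and reassigning the rest optimally gives only 373 points — worse by 14.

Ivanova receives Section 9am.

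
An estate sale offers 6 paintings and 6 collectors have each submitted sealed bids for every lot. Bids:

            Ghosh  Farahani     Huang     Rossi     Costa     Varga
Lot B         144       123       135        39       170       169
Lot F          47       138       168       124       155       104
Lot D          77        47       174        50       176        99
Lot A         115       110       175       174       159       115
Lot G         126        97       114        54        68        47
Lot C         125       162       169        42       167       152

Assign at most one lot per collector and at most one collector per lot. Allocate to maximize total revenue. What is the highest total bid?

Optimal: Ghosh→Lot G ($126), Farahani→Lot C ($162), Huang→Lot F ($168), Rossi→Lot A ($174), Costa→Lot D ($176), Varga→Lot B ($169) — total 126+162+168+174+176+169 = $975.
Row-greedy (each collector in turn takes its best remaining lot) gives $828, worse by 147.
No other one-to-one assignment exceeds $975.

Maximum total: $975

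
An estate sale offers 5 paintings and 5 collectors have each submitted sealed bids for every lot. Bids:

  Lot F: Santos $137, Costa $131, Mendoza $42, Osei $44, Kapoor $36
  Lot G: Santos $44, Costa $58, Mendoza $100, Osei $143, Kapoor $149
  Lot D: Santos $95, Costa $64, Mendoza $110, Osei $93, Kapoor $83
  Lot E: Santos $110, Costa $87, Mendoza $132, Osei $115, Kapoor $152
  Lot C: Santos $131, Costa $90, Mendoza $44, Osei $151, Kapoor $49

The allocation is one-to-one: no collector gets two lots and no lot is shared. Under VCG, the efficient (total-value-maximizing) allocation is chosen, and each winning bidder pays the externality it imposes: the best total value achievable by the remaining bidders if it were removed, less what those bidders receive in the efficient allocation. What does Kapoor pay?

Efficient allocation: Santos→Lot C ($131), Costa→Lot F ($131), Mendoza→Lot D ($110), Osei→Lot G ($143), Kapoor→Lot E ($152); total welfare W = $667.
Kapoor receives Lot E at value $152, so the others get W − 152 = $515.
Without Kapoor: best allocation of the remaining 4 bidders over all 5 lots is Santos→Lot C ($131), Costa→Lot F ($131), Mendoza→Lot E ($132), Osei→Lot G ($143), total $537.
VCG payment = (others' best without Kapoor) − (others' welfare with Kapoor) = 537 − 515 = $22.

Kapoor pays $22.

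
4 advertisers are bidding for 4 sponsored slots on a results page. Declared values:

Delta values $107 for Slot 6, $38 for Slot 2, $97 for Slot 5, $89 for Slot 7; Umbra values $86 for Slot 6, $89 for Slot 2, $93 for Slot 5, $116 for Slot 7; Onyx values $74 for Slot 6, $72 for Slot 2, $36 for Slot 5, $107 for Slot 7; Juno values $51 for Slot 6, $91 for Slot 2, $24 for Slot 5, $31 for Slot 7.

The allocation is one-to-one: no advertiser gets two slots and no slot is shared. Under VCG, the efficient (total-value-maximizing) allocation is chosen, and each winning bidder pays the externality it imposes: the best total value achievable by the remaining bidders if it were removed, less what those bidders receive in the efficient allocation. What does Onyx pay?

Efficient allocation: Delta→Slot 6 ($107), Umbra→Slot 5 ($93), Onyx→Slot 7 ($107), Juno→Slot 2 ($91); total welfare W = $398.
Onyx receives Slot 7 at value $107, so the others get W − 107 = $291.
Without Onyx: best allocation of the remaining 3 bidders over all 4 slots is Delta→Slot 6 ($107), Umbra→Slot 7 ($116), Juno→Slot 2 ($91), total $314.
VCG payment = (others' best without Onyx) − (others' welfare with Onyx) = 314 − 291 = $23.

Onyx pays $23.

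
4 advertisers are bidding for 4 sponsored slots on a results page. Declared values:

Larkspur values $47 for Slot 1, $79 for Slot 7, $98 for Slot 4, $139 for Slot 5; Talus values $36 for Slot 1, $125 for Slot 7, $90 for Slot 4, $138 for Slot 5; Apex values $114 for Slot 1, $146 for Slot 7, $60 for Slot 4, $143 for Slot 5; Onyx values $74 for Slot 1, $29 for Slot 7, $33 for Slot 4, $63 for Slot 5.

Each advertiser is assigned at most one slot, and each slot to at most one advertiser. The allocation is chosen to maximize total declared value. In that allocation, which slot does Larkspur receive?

Larkspur receives Slot 4.

This is the linear assignment problem.
Optimal: Larkspur→Slot 4 ($98), Talus→Slot 5 ($138), Apex→Slot 7 ($146), Onyx→Slot 1 ($74) — total 98+138+146+74 = $456.
Max-entry greedy (repeatedly take the single best remaining cell) gives $449, worse by 7.
Next-best assignment: Larkspur→Slot 5, Talus→Slot 4, Apex→Slot 7, Onyx→Slot 1 = $449.
Larkspur's own top slot is Slot 5 ($139), but forcing Larkspur→Slot 5 and reassigning the rest optimally gives only $449 — worse by 7.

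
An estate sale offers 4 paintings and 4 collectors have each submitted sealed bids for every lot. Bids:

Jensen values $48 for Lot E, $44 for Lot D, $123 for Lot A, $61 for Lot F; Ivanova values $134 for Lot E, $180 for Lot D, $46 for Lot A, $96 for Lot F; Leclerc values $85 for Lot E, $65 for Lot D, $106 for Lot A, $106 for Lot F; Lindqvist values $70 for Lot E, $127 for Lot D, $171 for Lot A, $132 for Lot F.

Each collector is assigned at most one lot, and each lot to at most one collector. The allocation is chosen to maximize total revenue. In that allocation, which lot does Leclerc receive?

Leclerc receives Lot E.

Treat this as an assignment problem: match each collector to one lot.
Optimal: Jensen→Lot A ($123), Ivanova→Lot D ($180), Leclerc→Lot E ($85), Lindqvist→Lot F ($132) — total 123+180+85+132 = $520.
Row-greedy (each collector in turn takes its best remaining lot) gives $479, worse by 41.
Next-best assignment: Jensen→Lot E, Ivanova→Lot D, Leclerc→Lot F, Lindqvist→Lot A = $505.
Swapping Leclerc↔Jensen (Leclerc→Lot A $106, Jensen→Lot E $48) loses 54.
Checked against all permutations: $520 is optimal.
Leclerc's own top lot is Lot A ($106), but forcing Leclerc→Lot A and reassigning the rest optimally gives only $466 — worse by 54.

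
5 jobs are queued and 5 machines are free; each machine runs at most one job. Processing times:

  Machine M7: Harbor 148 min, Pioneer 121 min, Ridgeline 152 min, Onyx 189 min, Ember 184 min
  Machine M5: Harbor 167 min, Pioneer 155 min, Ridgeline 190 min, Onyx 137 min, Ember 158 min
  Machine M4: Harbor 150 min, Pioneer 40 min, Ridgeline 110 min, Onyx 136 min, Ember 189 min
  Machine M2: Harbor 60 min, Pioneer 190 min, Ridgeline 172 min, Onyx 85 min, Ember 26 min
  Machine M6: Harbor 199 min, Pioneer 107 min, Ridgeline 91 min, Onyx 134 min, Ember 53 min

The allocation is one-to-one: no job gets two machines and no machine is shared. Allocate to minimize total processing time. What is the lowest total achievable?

Min total: 442 min

This is the linear assignment problem.
Optimal: Harbor→Machine M7 (148 min), Pioneer→Machine M4 (40 min), Ridgeline→Machine M6 (91 min), Onyx→Machine M5 (137 min), Ember→Machine M2 (26 min) — total 148+40+91+137+26 = 442 min.
Column-greedy (each machine in turn goes to its cheapest remaining job) gives 593 min, worse by 151.
No other one-to-one assignment undercuts 442 min.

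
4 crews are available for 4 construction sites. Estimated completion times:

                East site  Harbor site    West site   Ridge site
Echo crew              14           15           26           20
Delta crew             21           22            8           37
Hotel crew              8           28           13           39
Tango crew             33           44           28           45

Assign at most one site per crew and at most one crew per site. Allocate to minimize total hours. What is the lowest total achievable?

Minimum total: 76 hours

Treat this as an assignment problem: match each crew to one site.
Optimal: Echo crew→Harbor site (15 hours), Delta crew→West site (8 hours), Hotel crew→East site (8 hours), Tango crew→Ridge site (45 hours) — total 15+8+8+45 = 76 hours.
Row-greedy (each crew in turn takes its cheapest remaining site) gives 95 hours, worse by 19.
Swapping Delta crew↔Echo crew (Delta crew→Harbor site 22 hours, Echo crew→West site 26 hours) adds 25.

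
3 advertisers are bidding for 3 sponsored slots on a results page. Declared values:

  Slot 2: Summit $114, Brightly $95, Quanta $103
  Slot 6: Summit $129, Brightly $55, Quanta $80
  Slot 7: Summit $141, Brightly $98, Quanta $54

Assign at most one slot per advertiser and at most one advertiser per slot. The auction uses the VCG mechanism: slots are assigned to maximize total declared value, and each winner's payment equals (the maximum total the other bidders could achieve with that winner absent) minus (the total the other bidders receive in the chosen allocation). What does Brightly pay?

Brightly pays $12.

Efficient allocation: Summit→Slot 6 ($129), Brightly→Slot 7 ($98), Quanta→Slot 2 ($103); total welfare W = $330.
Brightly receives Slot 7 at value $98, so the others get W − 98 = $232.
Without Brightly: best allocation of the remaining 2 bidders over all 3 slots is Summit→Slot 7 ($141), Quanta→Slot 2 ($103), total $244.
VCG payment = (others' best without Brightly) − (others' welfare with Brightly) = 244 − 232 = $12.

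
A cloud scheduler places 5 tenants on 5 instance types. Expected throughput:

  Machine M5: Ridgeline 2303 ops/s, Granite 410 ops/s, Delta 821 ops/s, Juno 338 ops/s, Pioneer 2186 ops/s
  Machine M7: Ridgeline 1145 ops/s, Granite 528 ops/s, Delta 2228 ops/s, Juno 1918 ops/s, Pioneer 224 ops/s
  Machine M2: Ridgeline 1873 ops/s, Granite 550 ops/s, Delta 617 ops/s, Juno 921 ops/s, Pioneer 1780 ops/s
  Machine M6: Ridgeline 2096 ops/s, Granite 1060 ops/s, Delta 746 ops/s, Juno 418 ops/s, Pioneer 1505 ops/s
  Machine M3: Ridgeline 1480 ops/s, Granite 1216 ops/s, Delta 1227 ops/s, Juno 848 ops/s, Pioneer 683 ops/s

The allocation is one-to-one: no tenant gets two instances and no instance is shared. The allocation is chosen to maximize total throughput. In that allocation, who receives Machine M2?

Juno receives Machine M2.

Optimal: Ridgeline→Machine M6 (2096 ops/s), Granite→Machine M3 (1216 ops/s), Delta→Machine M7 (2228 ops/s), Juno→Machine M2 (921 ops/s), Pioneer→Machine M5 (2186 ops/s) — total 2096+1216+2228+921+2186 = 8647 ops/s.
Row-greedy (each tenant in turn takes its best remaining instance) gives 8173 ops/s, worse by 474.
Swapping Ridgeline↔Juno (Ridgeline→Machine M2 1873 ops/s, Juno→Machine M6 418 ops/s) loses 726.
Juno's own top instance is Machine M7 (1918 ops/s), but forcing Juno→Machine M7 and reassigning the rest optimally gives only 8288 ops/s — worse by 359.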